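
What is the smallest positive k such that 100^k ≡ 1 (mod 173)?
43

173 is prime, so ord(100) divides φ(173) = 172.
Divisors of 172: 1, 2, 4, 43, 86, 172.
Repeated squaring: 100^1 ≡ 100, 100^2 ≡ 139, 100^4 ≡ 118, 100^8 ≡ 84, 100^16 ≡ 136, 100^32 ≡ 158, 100^64 ≡ 52, 100^128 ≡ 109 (mod 173).
Test 100^d mod 173 for each divisor d in increasing order:
100^1 ≡ 100
100^2 ≡ 139
100^4 ≡ 118
100^43 = 100^32·100^8·100^2·100^1 ≡ 1  ← first divisor giving 1
The order is 43.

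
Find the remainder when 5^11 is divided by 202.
79

Repeated squaring. Binary of 11 = 1011.
5^1 ≡ 5 (mod 202); 5^2 ≡ 25 (mod 202); 5^4 ≡ 19 (mod 202); 5^8 ≡ 159 (mod 202)
5^11 = 5^1 × 5^2 × 5^8 ≡ 79 (mod 202)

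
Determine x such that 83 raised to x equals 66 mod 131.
59

Baby-step giant-step with step n = ⌈√131⌉ = 12.
Baby steps 83^j mod 131 (j:value) for j=0..11: 0:1, 1:83, 2:77, 3:103, 4:34, 5:71, 6:129, 7:96, 8:108, 9:56, 10:63, 11:120.
Giant-step multiplier: 83^(-12) ≡ 83^(130-12) = 83^118 ≡ 33 (mod 131).
Giant steps γ_i = 66·33^i mod 131: γ_0=66, γ_1=82, γ_2=86, γ_3=87, γ_4=120 (in table at j=11).
x = i·n + j = 4·12 + 11 = 59.
Check: 83^59 ≡ 66 (mod 131).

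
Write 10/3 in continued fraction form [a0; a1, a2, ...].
[3; 3]

Euclidean algorithm steps:
10 = 3 × 3 + 1
3 = 3 × 1 + 0
Continued fraction: [3; 3]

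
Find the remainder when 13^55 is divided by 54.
13

Repeated squaring. Binary of 55 = 110111.
13^1 ≡ 13 (mod 54); 13^2 ≡ 7 (mod 54); 13^4 ≡ 49 (mod 54); 13^8 ≡ 25 (mod 54); 13^16 ≡ 31 (mod 54); 13^32 ≡ 43 (mod 54)
13^55 = 13^1 × 13^2 × 13^4 × 13^16 × 13^32 ≡ 13 (mod 54)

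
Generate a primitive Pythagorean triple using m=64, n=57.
(847, 7296, 7345)

Euclid's formula: a = m² - n², b = 2mn, c = m² + n²
m = 64, n = 57
a = 64² - 57² = 4096 - 3249 = 847
b = 2 × 64 × 57 = 7296
c = 64² + 57² = 4096 + 3249 = 7345
Verification: 847² + 7296² = 717409 + 53231616 = 53949025 = 7345² ✓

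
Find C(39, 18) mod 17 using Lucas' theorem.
10

Using Lucas' theorem:
Write n=39 and k=18 in base 17:
n in base 17: [2, 5]
k in base 17: [1, 1]
C(39,18) mod 17 = ∏ C(n_i, k_i) mod 17
Digit binomials (mod 17): C(2,1) = 2; C(5,1) = 5
Product: 2 × 5 = 10 ≡ 10 (mod 17)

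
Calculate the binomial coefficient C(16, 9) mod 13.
0

Using Lucas' theorem:
Write n=16 and k=9 in base 13:
n in base 13: [1, 3]
k in base 13: [0, 9]
C(16,9) mod 13 = ∏ C(n_i, k_i) mod 13
Digit binomials (mod 13): C(1,0) = 1; C(3,9) = 0 (k_i > n_i)
Product: 1 × 0 = 0 ≡ 0 (mod 13)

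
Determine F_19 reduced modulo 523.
520

Matrix identity: Q^n = [[F_(n+1), F_n], [F_n, F_(n-1)]] with Q = [[1,1],[1,0]].
n = 19 = 10011₂. Square-and-multiply, entries mod 523:
Q^1 = [[1,1],[1,0]]
Q^2 = (Q^1)² = [[2,1],[1,1]]
Q^4 = (Q^2)² = [[5,3],[3,2]]
Q^9 = (Q^4)²·Q = [[55,34],[34,21]]
Q^19 = (Q^9)²·Q = [[489,520],[520,492]]
F_19 mod 523 = Q^19[0][1] = 520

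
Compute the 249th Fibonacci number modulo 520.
314

Matrix identity: Q^n = [[F_(n+1), F_n], [F_n, F_(n-1)]] with Q = [[1,1],[1,0]].
n = 249 = 11111001₂. Square-and-multiply, entries mod 520:
Q^1 = [[1,1],[1,0]]
Q^3 = (Q^1)²·Q = [[3,2],[2,1]]
Q^7 = (Q^3)²·Q = [[21,13],[13,8]]
Q^15 = (Q^7)²·Q = [[467,90],[90,377]]
Q^31 = (Q^15)²·Q = [[29,509],[509,40]]
Q^62 = (Q^31)² = [[442,281],[281,161]]
Q^124 = (Q^62)² = [[285,443],[443,362]]
Q^249 = (Q^124)²·Q = [[415,314],[314,101]]
F_249 mod 520 = Q^249[0][1] = 314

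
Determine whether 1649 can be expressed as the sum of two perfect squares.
7² + 40² (a=7, b=40)

Factorization: 1649 = 17 × 97
By Fermat: n is sum of two squares iff every prime p ≡ 3 (mod 4) appears to even power.
All primes ≡ 3 (mod 4) appear to even power.
Search a = 0, 1, 2, … for 1649 - a² a perfect square: first hit at a = 7: 1649 - 49 = 1600 = 40².
1649 = 7² + 40² = 49 + 1600 ✓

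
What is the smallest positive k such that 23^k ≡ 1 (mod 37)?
12

37 is prime, so ord(23) divides φ(37) = 36.
Divisors of 36: 1, 2, 3, 4, 6, 9, 12, 18, 36.
Repeated squaring: 23^1 ≡ 23, 23^2 ≡ 11, 23^4 ≡ 10, 23^8 ≡ 26, 23^16 ≡ 10, 23^32 ≡ 26 (mod 37).
Test 23^d mod 37 for each divisor d in increasing order:
23^1 ≡ 23
23^2 ≡ 11
23^3 = 23^2·23^1 ≡ 31
23^4 ≡ 10
23^6 = 23^4·23^2 ≡ 36
23^9 = 23^8·23^1 ≡ 6
23^12 = 23^8·23^4 ≡ 1  ← first divisor giving 1
The order is 12.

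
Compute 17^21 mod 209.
182

Repeated squaring. Binary of 21 = 10101.
17^1 ≡ 17 (mod 209); 17^2 ≡ 80 (mod 209); 17^4 ≡ 130 (mod 209); 17^8 ≡ 180 (mod 209); 17^16 ≡ 5 (mod 209)
17^21 = 17^1 × 17^4 × 17^16 ≡ 182 (mod 209)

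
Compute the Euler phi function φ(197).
196

197 = 197
φ(n) = n × ∏(1 - 1/p) for each prime p dividing n
φ(197) = 197 × (1 - 1/197) = 196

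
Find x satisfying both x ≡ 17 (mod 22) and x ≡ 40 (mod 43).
83

Using Chinese Remainder Theorem:
M = 22 × 43 = 946
M1 = 43, M2 = 22
y1 = 43^(-1) mod 22 = 21
y2 = 22^(-1) mod 43 = 2
x = (17×43×21 + 40×22×2) mod 946 = 83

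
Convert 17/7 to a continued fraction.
[2; 2, 3]

Euclidean algorithm steps:
17 = 2 × 7 + 3
7 = 2 × 3 + 1
3 = 3 × 1 + 0
Continued fraction: [2; 2, 3]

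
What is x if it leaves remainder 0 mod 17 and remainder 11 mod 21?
221

Using Chinese Remainder Theorem:
M = 17 × 21 = 357
M1 = 21, M2 = 17
y1 = 21^(-1) mod 17 = 13
y2 = 17^(-1) mod 21 = 5
x = (0×21×13 + 11×17×5) mod 357 = 221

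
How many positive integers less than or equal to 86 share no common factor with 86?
42

86 = 2 × 43
φ(n) = n × ∏(1 - 1/p) for each prime p dividing n
φ(86) = 86 × (1 - 1/2) × (1 - 1/43) = 42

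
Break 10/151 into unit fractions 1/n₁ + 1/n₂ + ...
1/16 + 1/269 + 1/129981 + 1/84475171824

Greedy algorithm:
10/151: ceiling(151/10) = 16, use 1/16
9/2416: ceiling(2416/9) = 269, use 1/269
5/649904: ceiling(649904/5) = 129981, use 1/129981
1/84475171824: ceiling(84475171824/1) = 84475171824, use 1/84475171824
Result: 10/151 = 1/16 + 1/269 + 1/129981 + 1/84475171824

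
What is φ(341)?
300

341 = 11 × 31
φ(n) = n × ∏(1 - 1/p) for each prime p dividing n
φ(341) = 341 × (1 - 1/11) × (1 - 1/31) = 300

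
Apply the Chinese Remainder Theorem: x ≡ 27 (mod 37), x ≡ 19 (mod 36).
1063

Using Chinese Remainder Theorem:
M = 37 × 36 = 1332
M1 = 36, M2 = 37
y1 = 36^(-1) mod 37 = 36
y2 = 37^(-1) mod 36 = 1
x = (27×36×36 + 19×37×1) mod 1332 = 1063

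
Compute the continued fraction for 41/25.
[1; 1, 1, 1, 3, 2]

Euclidean algorithm steps:
41 = 1 × 25 + 16
25 = 1 × 16 + 9
16 = 1 × 9 + 7
9 = 1 × 7 + 2
7 = 3 × 2 + 1
2 = 2 × 1 + 0
Continued fraction: [1; 1, 1, 1, 3, 2]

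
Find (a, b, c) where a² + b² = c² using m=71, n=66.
(685, 9372, 9397)

Euclid's formula: a = m² - n², b = 2mn, c = m² + n²
m = 71, n = 66
a = 71² - 66² = 5041 - 4356 = 685
b = 2 × 71 × 66 = 9372
c = 71² + 66² = 5041 + 4356 = 9397
Verification: 685² + 9372² = 469225 + 87834384 = 88303609 = 9397² ✓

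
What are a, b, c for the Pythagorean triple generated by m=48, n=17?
(2015, 1632, 2593)

Euclid's formula: a = m² - n², b = 2mn, c = m² + n²
m = 48, n = 17
a = 48² - 17² = 2304 - 289 = 2015
b = 2 × 48 × 17 = 1632
c = 48² + 17² = 2304 + 289 = 2593
Verification: 2015² + 1632² = 4060225 + 2663424 = 6723649 = 2593² ✓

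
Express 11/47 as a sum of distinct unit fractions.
1/5 + 1/30 + 1/1410

Greedy algorithm:
11/47: ceiling(47/11) = 5, use 1/5
8/235: ceiling(235/8) = 30, use 1/30
1/1410: ceiling(1410/1) = 1410, use 1/1410
Result: 11/47 = 1/5 + 1/30 + 1/1410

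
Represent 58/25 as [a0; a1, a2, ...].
[2; 3, 8]

Euclidean algorithm steps:
58 = 2 × 25 + 8
25 = 3 × 8 + 1
8 = 8 × 1 + 0
Continued fraction: [2; 3, 8]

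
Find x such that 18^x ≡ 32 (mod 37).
13

Baby-step giant-step with step n = ⌈√37⌉ = 7.
Baby steps 18^j mod 37 (j:value) for j=0..6: 0:1, 1:18, 2:28, 3:23, 4:7, 5:15, 6:11.
Giant-step multiplier: 18^(-7) ≡ 18^(36-7) = 18^29 ≡ 20 (mod 37).
Giant steps γ_i = 32·20^i mod 37: γ_0=32, γ_1=11 (in table at j=6).
x = i·n + j = 1·7 + 6 = 13.
Check: 18^13 ≡ 32 (mod 37).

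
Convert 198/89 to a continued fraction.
[2; 4, 2, 4, 2]

Euclidean algorithm steps:
198 = 2 × 89 + 20
89 = 4 × 20 + 9
20 = 2 × 9 + 2
9 = 4 × 2 + 1
2 = 2 × 1 + 0
Continued fraction: [2; 4, 2, 4, 2]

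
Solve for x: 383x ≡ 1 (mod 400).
47

gcd(383, 400) = 1, so the inverse exists.
Extended Euclidean algorithm on (400, 383):
400 = 1 × 383 + 17  ⟹  17 = (1)·400 + (-1)·383
383 = 22 × 17 + 9  ⟹  9 = (-22)·400 + (23)·383
17 = 1 × 9 + 8  ⟹  8 = (23)·400 + (-24)·383
9 = 1 × 8 + 1  ⟹  1 = (-45)·400 + (47)·383
So (47)·383 ≡ 1 (mod 400), i.e. 383^(-1) ≡ 47 (mod 400).
Check: 383 × 47 = 18001 ≡ 1 (mod 400)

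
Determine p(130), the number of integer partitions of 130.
5371315400

p(n) counts ways to write n as a sum of positive integers (order ignored).
Euler's pentagonal recurrence: p(k) = p(k-1) + p(k-2) - p(k-5) - p(k-7) + p(k-12) + p(k-15) - ... (offsets j(3j∓1)/2, signs ++--, p(0)=1, p(<0)=0).
DP table for k = 0..129: p(0)=1, p(1)=1, p(2)=2, p(3)=3, p(4)=5, p(5)=7, p(6)=11, p(7)=15, p(8)=22, p(9)=30, p(10)=42, p(11)=56, p(12)=77, p(13)=101, p(14)=135, p(15)=176, p(16)=231, p(17)=297, p(18)=385, p(19)=490, p(20)=627, p(21)=792, p(22)=1002, p(23)=1255, p(24)=1575, p(25)=1958, p(26)=2436, p(27)=3010, p(28)=3718, p(29)=4565, p(30)=5604, p(31)=6842, p(32)=8349, p(33)=10143, p(34)=12310, p(35)=14883, p(36)=17977, p(37)=21637, p(38)=26015, p(39)=31185, p(40)=37338, p(41)=44583, p(42)=53174, p(43)=63261, p(44)=75175, p(45)=89134, p(46)=105558, p(47)=124754, p(48)=147273, p(49)=173525, p(50)=204226, p(51)=239943, p(52)=281589, p(53)=329931, p(54)=386155, p(55)=451276, p(56)=526823, p(57)=614154, p(58)=715220, p(59)=831820, p(60)=966467, p(61)=1121505, p(62)=1300156, p(63)=1505499, p(64)=1741630, p(65)=2012558, p(66)=2323520, p(67)=2679689, p(68)=3087735, p(69)=3554345, p(70)=4087968, p(71)=4697205, p(72)=5392783, p(73)=6185689, p(74)=7089500, p(75)=8118264, p(76)=9289091, p(77)=10619863, p(78)=12132164, p(79)=13848650, p(80)=15796476, p(81)=18004327, p(82)=20506255, p(83)=23338469, p(84)=26543660, p(85)=30167357, p(86)=34262962, p(87)=38887673, p(88)=44108109, p(89)=49995925, p(90)=56634173, p(91)=64112359, p(92)=72533807, p(93)=82010177, p(94)=92669720, p(95)=104651419, p(96)=118114304, p(97)=133230930, p(98)=150198136, p(99)=169229875, p(100)=190569292, p(101)=214481126, p(102)=241265379, p(103)=271248950, p(104)=304801365, p(105)=342325709, p(106)=384276336, p(107)=431149389, p(108)=483502844, p(109)=541946240, p(110)=607163746, p(111)=679903203, p(112)=761002156, p(113)=851376628, p(114)=952050665, p(115)=1064144451, p(116)=1188908248, p(117)=1327710076, p(118)=1482074143, p(119)=1653668665, p(120)=1844349560, p(121)=2056148051, p(122)=2291320912, p(123)=2552338241, p(124)=2841940500, p(125)=3163127352, p(126)=3519222692, p(127)=3913864295, p(128)=4351078600, p(129)=4835271870.
Final step: p(130) = p(129) + p(128) - p(125) - p(123) + p(118) + p(115) - p(108) - p(104) + p(95) + p(90) - p(79) - p(73) + p(60) + p(53) - p(38) - p(30) + p(13) + p(4)
= 4835271870 + 4351078600 - 3163127352 - 2552338241 + 1482074143 + 1064144451 - 483502844 - 304801365 + 104651419 + 56634173 - 13848650 - 6185689 + 966467 + 329931 - 26015 - 5604 + 101 + 5
= 5371315400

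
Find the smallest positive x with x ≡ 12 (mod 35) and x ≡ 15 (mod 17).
117

Using Chinese Remainder Theorem:
M = 35 × 17 = 595
M1 = 17, M2 = 35
y1 = 17^(-1) mod 35 = 33
y2 = 35^(-1) mod 17 = 1
x = (12×17×33 + 15×35×1) mod 595 = 117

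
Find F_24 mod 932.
700

Matrix identity: Q^n = [[F_(n+1), F_n], [F_n, F_(n-1)]] with Q = [[1,1],[1,0]].
n = 24 = 11000₂. Square-and-multiply, entries mod 932:
Q^1 = [[1,1],[1,0]]
Q^3 = (Q^1)²·Q = [[3,2],[2,1]]
Q^6 = (Q^3)² = [[13,8],[8,5]]
Q^12 = (Q^6)² = [[233,144],[144,89]]
Q^24 = (Q^12)² = [[465,700],[700,697]]
F_24 mod 932 = Q^24[0][1] = 700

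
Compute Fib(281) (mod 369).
247

Matrix identity: Q^n = [[F_(n+1), F_n], [F_n, F_(n-1)]] with Q = [[1,1],[1,0]].
n = 281 = 100011001₂. Square-and-multiply, entries mod 369:
Q^1 = [[1,1],[1,0]]
Q^2 = (Q^1)² = [[2,1],[1,1]]
Q^4 = (Q^2)² = [[5,3],[3,2]]
Q^8 = (Q^4)² = [[34,21],[21,13]]
Q^17 = (Q^8)²·Q = [[1,121],[121,249]]
Q^35 = (Q^17)²·Q = [[243,251],[251,361]]
Q^70 = (Q^35)² = [[280,314],[314,335]]
Q^140 = (Q^70)² = [[245,123],[123,122]]
Q^281 = (Q^140)²·Q = [[1,247],[247,123]]
F_281 mod 369 = Q^281[0][1] = 247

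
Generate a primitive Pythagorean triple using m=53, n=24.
(2233, 2544, 3385)

Euclid's formula: a = m² - n², b = 2mn, c = m² + n²
m = 53, n = 24
a = 53² - 24² = 2809 - 576 = 2233
b = 2 × 53 × 24 = 2544
c = 53² + 24² = 2809 + 576 = 3385
Verification: 2233² + 2544² = 4986289 + 6471936 = 11458225 = 3385² ✓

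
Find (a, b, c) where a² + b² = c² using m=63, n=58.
(605, 7308, 7333)

Euclid's formula: a = m² - n², b = 2mn, c = m² + n²
m = 63, n = 58
a = 63² - 58² = 3969 - 3364 = 605
b = 2 × 63 × 58 = 7308
c = 63² + 58² = 3969 + 3364 = 7333
Verification: 605² + 7308² = 366025 + 53406864 = 53772889 = 7333² ✓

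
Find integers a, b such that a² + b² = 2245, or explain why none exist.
6² + 47² (a=6, b=47)

Factorization: 2245 = 5 × 449
By Fermat: n is sum of two squares iff every prime p ≡ 3 (mod 4) appears to even power.
All primes ≡ 3 (mod 4) appear to even power.
Search a = 0, 1, 2, … for 2245 - a² a perfect square: first hit at a = 6: 2245 - 36 = 2209 = 47².
2245 = 6² + 47² = 36 + 2209 ✓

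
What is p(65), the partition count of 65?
2012558

p(n) counts ways to write n as a sum of positive integers (order ignored).
Euler's pentagonal recurrence: p(k) = p(k-1) + p(k-2) - p(k-5) - p(k-7) + p(k-12) + p(k-15) - ... (offsets j(3j∓1)/2, signs ++--, p(0)=1, p(<0)=0).
DP table for k = 0..64: p(0)=1, p(1)=1, p(2)=2, p(3)=3, p(4)=5, p(5)=7, p(6)=11, p(7)=15, p(8)=22, p(9)=30, p(10)=42, p(11)=56, p(12)=77, p(13)=101, p(14)=135, p(15)=176, p(16)=231, p(17)=297, p(18)=385, p(19)=490, p(20)=627, p(21)=792, p(22)=1002, p(23)=1255, p(24)=1575, p(25)=1958, p(26)=2436, p(27)=3010, p(28)=3718, p(29)=4565, p(30)=5604, p(31)=6842, p(32)=8349, p(33)=10143, p(34)=12310, p(35)=14883, p(36)=17977, p(37)=21637, p(38)=26015, p(39)=31185, p(40)=37338, p(41)=44583, p(42)=53174, p(43)=63261, p(44)=75175, p(45)=89134, p(46)=105558, p(47)=124754, p(48)=147273, p(49)=173525, p(50)=204226, p(51)=239943, p(52)=281589, p(53)=329931, p(54)=386155, p(55)=451276, p(56)=526823, p(57)=614154, p(58)=715220, p(59)=831820, p(60)=966467, p(61)=1121505, p(62)=1300156, p(63)=1505499, p(64)=1741630.
Final step: p(65) = p(64) + p(63) - p(60) - p(58) + p(53) + p(50) - p(43) - p(39) + p(30) + p(25) - p(14) - p(8)
= 1741630 + 1505499 - 966467 - 715220 + 329931 + 204226 - 63261 - 31185 + 5604 + 1958 - 135 - 22
= 2012558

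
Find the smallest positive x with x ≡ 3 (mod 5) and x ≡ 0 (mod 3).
3

Using Chinese Remainder Theorem:
M = 5 × 3 = 15
M1 = 3, M2 = 5
y1 = 3^(-1) mod 5 = 2
y2 = 5^(-1) mod 3 = 2
x = (3×3×2 + 0×5×2) mod 15 = 3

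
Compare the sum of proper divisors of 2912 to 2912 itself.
abundant

Proper divisors of 2912: sum = 1 + 2 + 4 + 7 + 8 + 13 + 14 + 16 + ... + 364 + 416 + 728 + 1456 (23 divisors) = 4144
Since 4144 > 2912, 2912 is abundant.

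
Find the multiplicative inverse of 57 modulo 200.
193

gcd(57, 200) = 1, so the inverse exists.
Extended Euclidean algorithm on (200, 57):
200 = 3 × 57 + 29  ⟹  29 = (1)·200 + (-3)·57
57 = 1 × 29 + 28  ⟹  28 = (-1)·200 + (4)·57
29 = 1 × 28 + 1  ⟹  1 = (2)·200 + (-7)·57
So (-7)·57 ≡ 1 (mod 200), i.e. 57^(-1) ≡ -7 ≡ 193 (mod 200).
Check: 57 × 193 = 11001 ≡ 1 (mod 200)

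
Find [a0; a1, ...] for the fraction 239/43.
[5; 1, 1, 3, 1, 4]

Euclidean algorithm steps:
239 = 5 × 43 + 24
43 = 1 × 24 + 19
24 = 1 × 19 + 5
19 = 3 × 5 + 4
5 = 1 × 4 + 1
4 = 4 × 1 + 0
Continued fraction: [5; 1, 1, 3, 1, 4]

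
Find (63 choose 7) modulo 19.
0

Using Lucas' theorem:
Write n=63 and k=7 in base 19:
n in base 19: [3, 6]
k in base 19: [0, 7]
C(63,7) mod 19 = ∏ C(n_i, k_i) mod 19
Digit binomials (mod 19): C(3,0) = 1; C(6,7) = 0 (k_i > n_i)
Product: 1 × 0 = 0 ≡ 0 (mod 19)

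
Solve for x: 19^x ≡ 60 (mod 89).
13

Baby-step giant-step with step n = ⌈√89⌉ = 10.
Baby steps 19^j mod 89 (j:value) for j=0..9: 0:1, 1:19, 2:5, 3:6, 4:25, 5:30, 6:36, 7:61, 8:2, 9:38.
Giant-step multiplier: 19^(-10) ≡ 19^(88-10) = 19^78 ≡ 9 (mod 89).
Giant steps γ_i = 60·9^i mod 89: γ_0=60, γ_1=6 (in table at j=3).
x = i·n + j = 1·10 + 3 = 13.
Check: 19^13 ≡ 60 (mod 89).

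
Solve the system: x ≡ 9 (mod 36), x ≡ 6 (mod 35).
1161

Using Chinese Remainder Theorem:
M = 36 × 35 = 1260
M1 = 35, M2 = 36
y1 = 35^(-1) mod 36 = 35
y2 = 36^(-1) mod 35 = 1
x = (9×35×35 + 6×36×1) mod 1260 = 1161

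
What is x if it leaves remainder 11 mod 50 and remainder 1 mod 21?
211

Using Chinese Remainder Theorem:
M = 50 × 21 = 1050
M1 = 21, M2 = 50
y1 = 21^(-1) mod 50 = 31
y2 = 50^(-1) mod 21 = 8
x = (11×21×31 + 1×50×8) mod 1050 = 211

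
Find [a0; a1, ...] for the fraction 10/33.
[0; 3, 3, 3]

Euclidean algorithm steps:
10 = 0 × 33 + 10
33 = 3 × 10 + 3
10 = 3 × 3 + 1
3 = 3 × 1 + 0
Continued fraction: [0; 3, 3, 3]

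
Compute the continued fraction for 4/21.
[0; 5, 4]

Euclidean algorithm steps:
4 = 0 × 21 + 4
21 = 5 × 4 + 1
4 = 4 × 1 + 0
Continued fraction: [0; 5, 4]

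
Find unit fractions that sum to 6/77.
1/13 + 1/1001

Greedy algorithm:
6/77: ceiling(77/6) = 13, use 1/13
1/1001: ceiling(1001/1) = 1001, use 1/1001
Result: 6/77 = 1/13 + 1/1001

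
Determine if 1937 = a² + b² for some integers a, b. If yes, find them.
1² + 44² (a=1, b=44)

Factorization: 1937 = 13 × 149
By Fermat: n is sum of two squares iff every prime p ≡ 3 (mod 4) appears to even power.
All primes ≡ 3 (mod 4) appear to even power.
Search a = 0, 1, 2, … for 1937 - a² a perfect square: first hit at a = 1: 1937 - 1 = 1936 = 44².
1937 = 1² + 44² = 1 + 1936 ✓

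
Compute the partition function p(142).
18440293320

p(n) counts ways to write n as a sum of positive integers (order ignored).
Euler's pentagonal recurrence: p(k) = p(k-1) + p(k-2) - p(k-5) - p(k-7) + p(k-12) + p(k-15) - ... (offsets j(3j∓1)/2, signs ++--, p(0)=1, p(<0)=0).
DP table for k = 0..141: p(0)=1, p(1)=1, p(2)=2, p(3)=3, p(4)=5, p(5)=7, p(6)=11, p(7)=15, p(8)=22, p(9)=30, p(10)=42, p(11)=56, p(12)=77, p(13)=101, p(14)=135, p(15)=176, p(16)=231, p(17)=297, p(18)=385, p(19)=490, p(20)=627, p(21)=792, p(22)=1002, p(23)=1255, p(24)=1575, p(25)=1958, p(26)=2436, p(27)=3010, p(28)=3718, p(29)=4565, p(30)=5604, p(31)=6842, p(32)=8349, p(33)=10143, p(34)=12310, p(35)=14883, p(36)=17977, p(37)=21637, p(38)=26015, p(39)=31185, p(40)=37338, p(41)=44583, p(42)=53174, p(43)=63261, p(44)=75175, p(45)=89134, p(46)=105558, p(47)=124754, p(48)=147273, p(49)=173525, p(50)=204226, p(51)=239943, p(52)=281589, p(53)=329931, p(54)=386155, p(55)=451276, p(56)=526823, p(57)=614154, p(58)=715220, p(59)=831820, p(60)=966467, p(61)=1121505, p(62)=1300156, p(63)=1505499, p(64)=1741630, p(65)=2012558, p(66)=2323520, p(67)=2679689, p(68)=3087735, p(69)=3554345, p(70)=4087968, p(71)=4697205, p(72)=5392783, p(73)=6185689, p(74)=7089500, p(75)=8118264, p(76)=9289091, p(77)=10619863, p(78)=12132164, p(79)=13848650, p(80)=15796476, p(81)=18004327, p(82)=20506255, p(83)=23338469, p(84)=26543660, p(85)=30167357, p(86)=34262962, p(87)=38887673, p(88)=44108109, p(89)=49995925, p(90)=56634173, p(91)=64112359, p(92)=72533807, p(93)=82010177, p(94)=92669720, p(95)=104651419, p(96)=118114304, p(97)=133230930, p(98)=150198136, p(99)=169229875, p(100)=190569292, p(101)=214481126, p(102)=241265379, p(103)=271248950, p(104)=304801365, p(105)=342325709, p(106)=384276336, p(107)=431149389, p(108)=483502844, p(109)=541946240, p(110)=607163746, p(111)=679903203, p(112)=761002156, p(113)=851376628, p(114)=952050665, p(115)=1064144451, p(116)=1188908248, p(117)=1327710076, p(118)=1482074143, p(119)=1653668665, p(120)=1844349560, p(121)=2056148051, p(122)=2291320912, p(123)=2552338241, p(124)=2841940500, p(125)=3163127352, p(126)=3519222692, p(127)=3913864295, p(128)=4351078600, p(129)=4835271870, p(130)=5371315400, p(131)=5964539504, p(132)=6620830889, p(133)=7346629512, p(134)=8149040695, p(135)=9035836076, p(136)=10015581680, p(137)=11097645016, p(138)=12292341831, p(139)=13610949895, p(140)=15065878135, p(141)=16670689208.
Final step: p(142) = p(141) + p(140) - p(137) - p(135) + p(130) + p(127) - p(120) - p(116) + p(107) + p(102) - p(91) - p(85) + p(72) + p(65) - p(50) - p(42) + p(25) + p(16)
= 16670689208 + 15065878135 - 11097645016 - 9035836076 + 5371315400 + 3913864295 - 1844349560 - 1188908248 + 431149389 + 241265379 - 64112359 - 30167357 + 5392783 + 2012558 - 204226 - 53174 + 1958 + 231
= 18440293320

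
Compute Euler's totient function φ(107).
106

107 = 107
φ(n) = n × ∏(1 - 1/p) for each prime p dividing n
φ(107) = 107 × (1 - 1/107) = 106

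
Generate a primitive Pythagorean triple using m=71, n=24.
(4465, 3408, 5617)

Euclid's formula: a = m² - n², b = 2mn, c = m² + n²
m = 71, n = 24
a = 71² - 24² = 5041 - 576 = 4465
b = 2 × 71 × 24 = 3408
c = 71² + 24² = 5041 + 576 = 5617
Verification: 4465² + 3408² = 19936225 + 11614464 = 31550689 = 5617² ✓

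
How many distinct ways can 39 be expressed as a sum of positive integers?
31185

p(n) counts ways to write n as a sum of positive integers (order ignored).
Euler's pentagonal recurrence: p(k) = p(k-1) + p(k-2) - p(k-5) - p(k-7) + p(k-12) + p(k-15) - ... (offsets j(3j∓1)/2, signs ++--, p(0)=1, p(<0)=0).
DP table for k = 0..38: p(0)=1, p(1)=1, p(2)=2, p(3)=3, p(4)=5, p(5)=7, p(6)=11, p(7)=15, p(8)=22, p(9)=30, p(10)=42, p(11)=56, p(12)=77, p(13)=101, p(14)=135, p(15)=176, p(16)=231, p(17)=297, p(18)=385, p(19)=490, p(20)=627, p(21)=792, p(22)=1002, p(23)=1255, p(24)=1575, p(25)=1958, p(26)=2436, p(27)=3010, p(28)=3718, p(29)=4565, p(30)=5604, p(31)=6842, p(32)=8349, p(33)=10143, p(34)=12310, p(35)=14883, p(36)=17977, p(37)=21637, p(38)=26015.
Final step: p(39) = p(38) + p(37) - p(34) - p(32) + p(27) + p(24) - p(17) - p(13) + p(4)
= 26015 + 21637 - 12310 - 8349 + 3010 + 1575 - 297 - 101 + 5
= 31185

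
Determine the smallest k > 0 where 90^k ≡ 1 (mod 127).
18

127 is prime, so ord(90) divides φ(127) = 126.
Divisors of 126: 1, 2, 3, 6, 7, 9, 14, 18, 21, 42, 63, 126.
Repeated squaring: 90^1 ≡ 90, 90^2 ≡ 99, 90^4 ≡ 22, 90^8 ≡ 103, 90^16 ≡ 68, 90^32 ≡ 52, 90^64 ≡ 37 (mod 127).
Test 90^d mod 127 for each divisor d in increasing order:
90^1 ≡ 90
90^2 ≡ 99
90^3 = 90^2·90^1 ≡ 20
90^6 = 90^4·90^2 ≡ 19
90^7 = 90^4·90^2·90^1 ≡ 59
90^9 = 90^8·90^1 ≡ 126
90^14 = 90^8·90^4·90^2 ≡ 52
90^18 = 90^16·90^2 ≡ 1  ← first divisor giving 1
The order is 18.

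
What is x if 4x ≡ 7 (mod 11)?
x ≡ 10 (mod 11)

gcd(4, 11) = 1, which divides 7, so solutions exist.
Find 4^(-1) mod 11 by the extended Euclidean algorithm:
11 = 2 × 4 + 3  ⟹  3 = (1)·11 + (-2)·4
4 = 1 × 3 + 1  ⟹  1 = (-1)·11 + (3)·4
So (3)·4 ≡ 1 (mod 11), i.e. 4^(-1) ≡ 3 (mod 11).
x ≡ 3 × 7 = 21 ≡ 10 (mod 11).
Check: 4 × 10 = 40 ≡ 7 (mod 11).
Unique solution: x ≡ 10 (mod 11)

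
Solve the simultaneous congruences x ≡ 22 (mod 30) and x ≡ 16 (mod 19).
472

Using Chinese Remainder Theorem:
M = 30 × 19 = 570
M1 = 19, M2 = 30
y1 = 19^(-1) mod 30 = 19
y2 = 30^(-1) mod 19 = 7
x = (22×19×19 + 16×30×7) mod 570 = 472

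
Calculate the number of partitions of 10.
42

p(n) counts ways to write n as a sum of positive integers (order ignored).
Examples: 10; 9 + 1; 8 + 2; 8 + 1 + 1; 7 + 3; ... (42 total)
p(10) = 42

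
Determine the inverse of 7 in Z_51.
22

gcd(7, 51) = 1, so the inverse exists.
Extended Euclidean algorithm on (51, 7):
51 = 7 × 7 + 2  ⟹  2 = (1)·51 + (-7)·7
7 = 3 × 2 + 1  ⟹  1 = (-3)·51 + (22)·7
So (22)·7 ≡ 1 (mod 51), i.e. 7^(-1) ≡ 22 (mod 51).
Check: 7 × 22 = 154 ≡ 1 (mod 51)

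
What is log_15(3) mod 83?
38

Baby-step giant-step with step n = ⌈√83⌉ = 10.
Baby steps 15^j mod 83 (j:value) for j=0..9: 0:1, 1:15, 2:59, 3:55, 4:78, 5:8, 6:37, 7:57, 8:25, 9:43.
Giant-step multiplier: 15^(-10) ≡ 15^(82-10) = 15^72 ≡ 48 (mod 83).
Giant steps γ_i = 3·48^i mod 83: γ_0=3, γ_1=61, γ_2=23, γ_3=25 (in table at j=8).
x = i·n + j = 3·10 + 8 = 38.
Check: 15^38 ≡ 3 (mod 83).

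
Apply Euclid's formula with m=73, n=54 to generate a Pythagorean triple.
(2413, 7884, 8245)

Euclid's formula: a = m² - n², b = 2mn, c = m² + n²
m = 73, n = 54
a = 73² - 54² = 5329 - 2916 = 2413
b = 2 × 73 × 54 = 7884
c = 73² + 54² = 5329 + 2916 = 8245
Verification: 2413² + 7884² = 5822569 + 62157456 = 67980025 = 8245² ✓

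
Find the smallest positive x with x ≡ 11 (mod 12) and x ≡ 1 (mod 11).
23

Using Chinese Remainder Theorem:
M = 12 × 11 = 132
M1 = 11, M2 = 12
y1 = 11^(-1) mod 12 = 11
y2 = 12^(-1) mod 11 = 1
x = (11×11×11 + 1×12×1) mod 132 = 23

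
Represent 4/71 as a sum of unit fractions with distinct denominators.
1/18 + 1/1278

Greedy algorithm:
4/71: ceiling(71/4) = 18, use 1/18
1/1278: ceiling(1278/1) = 1278, use 1/1278
Result: 4/71 = 1/18 + 1/1278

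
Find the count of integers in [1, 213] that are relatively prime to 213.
140

213 = 3 × 71
φ(n) = n × ∏(1 - 1/p) for each prime p dividing n
φ(213) = 213 × (1 - 1/3) × (1 - 1/71) = 140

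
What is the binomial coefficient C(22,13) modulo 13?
1

Using Lucas' theorem:
Write n=22 and k=13 in base 13:
n in base 13: [1, 9]
k in base 13: [1, 0]
C(22,13) mod 13 = ∏ C(n_i, k_i) mod 13
Digit binomials (mod 13): C(1,1) = 1; C(9,0) = 1
Product: 1 × 1 = 1 ≡ 1 (mod 13)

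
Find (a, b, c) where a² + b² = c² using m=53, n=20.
(2409, 2120, 3209)

Euclid's formula: a = m² - n², b = 2mn, c = m² + n²
m = 53, n = 20
a = 53² - 20² = 2809 - 400 = 2409
b = 2 × 53 × 20 = 2120
c = 53² + 20² = 2809 + 400 = 3209
Verification: 2409² + 2120² = 5803281 + 4494400 = 10297681 = 3209² ✓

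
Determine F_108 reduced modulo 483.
144

Matrix identity: Q^n = [[F_(n+1), F_n], [F_n, F_(n-1)]] with Q = [[1,1],[1,0]].
n = 108 = 1101100₂. Square-and-multiply, entries mod 483:
Q^1 = [[1,1],[1,0]]
Q^3 = (Q^1)²·Q = [[3,2],[2,1]]
Q^6 = (Q^3)² = [[13,8],[8,5]]
Q^13 = (Q^6)²·Q = [[377,233],[233,144]]
Q^27 = (Q^13)²·Q = [[480,320],[320,160]]
Q^54 = (Q^27)² = [[13,8],[8,5]]
Q^108 = (Q^54)² = [[233,144],[144,89]]
F_108 mod 483 = Q^108[0][1] = 144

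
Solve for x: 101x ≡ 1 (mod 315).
131

gcd(101, 315) = 1, so the inverse exists.
Extended Euclidean algorithm on (315, 101):
315 = 3 × 101 + 12  ⟹  12 = (1)·315 + (-3)·101
101 = 8 × 12 + 5  ⟹  5 = (-8)·315 + (25)·101
12 = 2 × 5 + 2  ⟹  2 = (17)·315 + (-53)·101
5 = 2 × 2 + 1  ⟹  1 = (-42)·315 + (131)·101
So (131)·101 ≡ 1 (mod 315), i.e. 101^(-1) ≡ 131 (mod 315).
Check: 101 × 131 = 13231 ≡ 1 (mod 315)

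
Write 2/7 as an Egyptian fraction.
1/4 + 1/28

Greedy algorithm:
2/7: ceiling(7/2) = 4, use 1/4
1/28: ceiling(28/1) = 28, use 1/28
Result: 2/7 = 1/4 + 1/28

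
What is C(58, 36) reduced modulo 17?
12

Using Lucas' theorem:
Write n=58 and k=36 in base 17:
n in base 17: [3, 7]
k in base 17: [2, 2]
C(58,36) mod 17 = ∏ C(n_i, k_i) mod 17
Digit binomials (mod 17): C(3,2) = 3; C(7,2) = 21 ≡ 4
Product: 3 × 4 = 12 ≡ 12 (mod 17)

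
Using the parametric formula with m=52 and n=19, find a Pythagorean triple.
(2343, 1976, 3065)

Euclid's formula: a = m² - n², b = 2mn, c = m² + n²
m = 52, n = 19
a = 52² - 19² = 2704 - 361 = 2343
b = 2 × 52 × 19 = 1976
c = 52² + 19² = 2704 + 361 = 3065
Verification: 2343² + 1976² = 5489649 + 3904576 = 9394225 = 3065² ✓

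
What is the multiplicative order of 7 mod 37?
9

37 is prime, so ord(7) divides φ(37) = 36.
Divisors of 36: 1, 2, 3, 4, 6, 9, 12, 18, 36.
Repeated squaring: 7^1 ≡ 7, 7^2 ≡ 12, 7^4 ≡ 33, 7^8 ≡ 16, 7^16 ≡ 34, 7^32 ≡ 9 (mod 37).
Test 7^d mod 37 for each divisor d in increasing order:
7^1 ≡ 7
7^2 ≡ 12
7^3 = 7^2·7^1 ≡ 10
7^4 ≡ 33
7^6 = 7^4·7^2 ≡ 26
7^9 = 7^8·7^1 ≡ 1  ← first divisor giving 1
The order is 9.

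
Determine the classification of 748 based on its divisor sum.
abundant

Proper divisors of 748: sum = 1 + 2 + 4 + 11 + 17 + 22 + 34 + 44 + 68 + 187 + 374 = 764
Since 764 > 748, 748 is abundant.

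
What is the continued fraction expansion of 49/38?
[1; 3, 2, 5]

Euclidean algorithm steps:
49 = 1 × 38 + 11
38 = 3 × 11 + 5
11 = 2 × 5 + 1
5 = 5 × 1 + 0
Continued fraction: [1; 3, 2, 5]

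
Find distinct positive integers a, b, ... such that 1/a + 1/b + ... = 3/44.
1/15 + 1/660

Greedy algorithm:
3/44: ceiling(44/3) = 15, use 1/15
1/660: ceiling(660/1) = 660, use 1/660
Result: 3/44 = 1/15 + 1/660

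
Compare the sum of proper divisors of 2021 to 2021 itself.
deficient

Proper divisors of 2021: sum = 1 + 43 + 47 = 91
Since 91 < 2021, 2021 is deficient.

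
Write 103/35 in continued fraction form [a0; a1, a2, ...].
[2; 1, 16, 2]

Euclidean algorithm steps:
103 = 2 × 35 + 33
35 = 1 × 33 + 2
33 = 16 × 2 + 1
2 = 2 × 1 + 0
Continued fraction: [2; 1, 16, 2]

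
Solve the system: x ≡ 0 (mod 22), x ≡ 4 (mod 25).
154

Using Chinese Remainder Theorem:
M = 22 × 25 = 550
M1 = 25, M2 = 22
y1 = 25^(-1) mod 22 = 15
y2 = 22^(-1) mod 25 = 8
x = (0×25×15 + 4×22×8) mod 550 = 154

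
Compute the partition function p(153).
54770336324

p(n) counts ways to write n as a sum of positive integers (order ignored).
Euler's pentagonal recurrence: p(k) = p(k-1) + p(k-2) - p(k-5) - p(k-7) + p(k-12) + p(k-15) - ... (offsets j(3j∓1)/2, signs ++--, p(0)=1, p(<0)=0).
DP table for k = 0..152: p(0)=1, p(1)=1, p(2)=2, p(3)=3, p(4)=5, p(5)=7, p(6)=11, p(7)=15, p(8)=22, p(9)=30, p(10)=42, p(11)=56, p(12)=77, p(13)=101, p(14)=135, p(15)=176, p(16)=231, p(17)=297, p(18)=385, p(19)=490, p(20)=627, p(21)=792, p(22)=1002, p(23)=1255, p(24)=1575, p(25)=1958, p(26)=2436, p(27)=3010, p(28)=3718, p(29)=4565, p(30)=5604, p(31)=6842, p(32)=8349, p(33)=10143, p(34)=12310, p(35)=14883, p(36)=17977, p(37)=21637, p(38)=26015, p(39)=31185, p(40)=37338, p(41)=44583, p(42)=53174, p(43)=63261, p(44)=75175, p(45)=89134, p(46)=105558, p(47)=124754, p(48)=147273, p(49)=173525, p(50)=204226, p(51)=239943, p(52)=281589, p(53)=329931, p(54)=386155, p(55)=451276, p(56)=526823, p(57)=614154, p(58)=715220, p(59)=831820, p(60)=966467, p(61)=1121505, p(62)=1300156, p(63)=1505499, p(64)=1741630, p(65)=2012558, p(66)=2323520, p(67)=2679689, p(68)=3087735, p(69)=3554345, p(70)=4087968, p(71)=4697205, p(72)=5392783, p(73)=6185689, p(74)=7089500, p(75)=8118264, p(76)=9289091, p(77)=10619863, p(78)=12132164, p(79)=13848650, p(80)=15796476, p(81)=18004327, p(82)=20506255, p(83)=23338469, p(84)=26543660, p(85)=30167357, p(86)=34262962, p(87)=38887673, p(88)=44108109, p(89)=49995925, p(90)=56634173, p(91)=64112359, p(92)=72533807, p(93)=82010177, p(94)=92669720, p(95)=104651419, p(96)=118114304, p(97)=133230930, p(98)=150198136, p(99)=169229875, p(100)=190569292, p(101)=214481126, p(102)=241265379, p(103)=271248950, p(104)=304801365, p(105)=342325709, p(106)=384276336, p(107)=431149389, p(108)=483502844, p(109)=541946240, p(110)=607163746, p(111)=679903203, p(112)=761002156, p(113)=851376628, p(114)=952050665, p(115)=1064144451, p(116)=1188908248, p(117)=1327710076, p(118)=1482074143, p(119)=1653668665, p(120)=1844349560, p(121)=2056148051, p(122)=2291320912, p(123)=2552338241, p(124)=2841940500, p(125)=3163127352, p(126)=3519222692, p(127)=3913864295, p(128)=4351078600, p(129)=4835271870, p(130)=5371315400, p(131)=5964539504, p(132)=6620830889, p(133)=7346629512, p(134)=8149040695, p(135)=9035836076, p(136)=10015581680, p(137)=11097645016, p(138)=12292341831, p(139)=13610949895, p(140)=15065878135, p(141)=16670689208, p(142)=18440293320, p(143)=20390982757, p(144)=22540654445, p(145)=24908858009, p(146)=27517052599, p(147)=30388671978, p(148)=33549419497, p(149)=37027355200, p(150)=40853235313, p(151)=45060624582, p(152)=49686288421.
Final step: p(153) = p(152) + p(151) - p(148) - p(146) + p(141) + p(138) - p(131) - p(127) + p(118) + p(113) - p(102) - p(96) + p(83) + p(76) - p(61) - p(53) + p(36) + p(27) - p(8)
= 49686288421 + 45060624582 - 33549419497 - 27517052599 + 16670689208 + 12292341831 - 5964539504 - 3913864295 + 1482074143 + 851376628 - 241265379 - 118114304 + 23338469 + 9289091 - 1121505 - 329931 + 17977 + 3010 - 22
= 54770336324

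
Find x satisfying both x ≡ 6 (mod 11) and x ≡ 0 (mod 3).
6

Using Chinese Remainder Theorem:
M = 11 × 3 = 33
M1 = 3, M2 = 11
y1 = 3^(-1) mod 11 = 4
y2 = 11^(-1) mod 3 = 2
x = (6×3×4 + 0×11×2) mod 33 = 6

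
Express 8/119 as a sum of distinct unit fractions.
1/15 + 1/1785

Greedy algorithm:
8/119: ceiling(119/8) = 15, use 1/15
1/1785: ceiling(1785/1) = 1785, use 1/1785
Result: 8/119 = 1/15 + 1/1785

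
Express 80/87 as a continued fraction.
[0; 1, 11, 2, 3]

Euclidean algorithm steps:
80 = 0 × 87 + 80
87 = 1 × 80 + 7
80 = 11 × 7 + 3
7 = 2 × 3 + 1
3 = 3 × 1 + 0
Continued fraction: [0; 1, 11, 2, 3]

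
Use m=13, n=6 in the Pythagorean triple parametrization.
(133, 156, 205)

Euclid's formula: a = m² - n², b = 2mn, c = m² + n²
m = 13, n = 6
a = 13² - 6² = 169 - 36 = 133
b = 2 × 13 × 6 = 156
c = 13² + 6² = 169 + 36 = 205
Verification: 133² + 156² = 17689 + 24336 = 42025 = 205² ✓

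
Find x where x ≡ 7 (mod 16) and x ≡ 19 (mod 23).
295

Using Chinese Remainder Theorem:
M = 16 × 23 = 368
M1 = 23, M2 = 16
y1 = 23^(-1) mod 16 = 7
y2 = 16^(-1) mod 23 = 13
x = (7×23×7 + 19×16×13) mod 368 = 295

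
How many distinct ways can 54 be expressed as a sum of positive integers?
386155

p(n) counts ways to write n as a sum of positive integers (order ignored).
Euler's pentagonal recurrence: p(k) = p(k-1) + p(k-2) - p(k-5) - p(k-7) + p(k-12) + p(k-15) - ... (offsets j(3j∓1)/2, signs ++--, p(0)=1, p(<0)=0).
DP table for k = 0..53: p(0)=1, p(1)=1, p(2)=2, p(3)=3, p(4)=5, p(5)=7, p(6)=11, p(7)=15, p(8)=22, p(9)=30, p(10)=42, p(11)=56, p(12)=77, p(13)=101, p(14)=135, p(15)=176, p(16)=231, p(17)=297, p(18)=385, p(19)=490, p(20)=627, p(21)=792, p(22)=1002, p(23)=1255, p(24)=1575, p(25)=1958, p(26)=2436, p(27)=3010, p(28)=3718, p(29)=4565, p(30)=5604, p(31)=6842, p(32)=8349, p(33)=10143, p(34)=12310, p(35)=14883, p(36)=17977, p(37)=21637, p(38)=26015, p(39)=31185, p(40)=37338, p(41)=44583, p(42)=53174, p(43)=63261, p(44)=75175, p(45)=89134, p(46)=105558, p(47)=124754, p(48)=147273, p(49)=173525, p(50)=204226, p(51)=239943, p(52)=281589, p(53)=329931.
Final step: p(54) = p(53) + p(52) - p(49) - p(47) + p(42) + p(39) - p(32) - p(28) + p(19) + p(14) - p(3)
= 329931 + 281589 - 173525 - 124754 + 53174 + 31185 - 8349 - 3718 + 490 + 135 - 3
= 386155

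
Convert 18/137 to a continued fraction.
[0; 7, 1, 1, 1, 1, 3]

Euclidean algorithm steps:
18 = 0 × 137 + 18
137 = 7 × 18 + 11
18 = 1 × 11 + 7
11 = 1 × 7 + 4
7 = 1 × 4 + 3
4 = 1 × 3 + 1
3 = 3 × 1 + 0
Continued fraction: [0; 7, 1, 1, 1, 1, 3]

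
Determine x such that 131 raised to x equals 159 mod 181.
171

Baby-step giant-step with step n = ⌈√181⌉ = 14.
Baby steps 131^j mod 181 (j:value) for j=0..13: 0:1, 1:131, 2:147, 3:71, 4:70, 5:120, 6:154, 7:83, 8:13, 9:74, 10:101, 11:18, 12:5, 13:112.
Giant-step multiplier: 131^(-14) ≡ 131^(180-14) = 131^166 ≡ 33 (mod 181).
Giant steps γ_i = 159·33^i mod 181: γ_0=159, γ_1=179, γ_2=115, γ_3=175, γ_4=164, γ_5=163, γ_6=130, γ_7=127, γ_8=28, γ_9=19, γ_10=84, γ_11=57, γ_12=71 (in table at j=3).
x = i·n + j = 12·14 + 3 = 171.
Check: 131^171 ≡ 159 (mod 181).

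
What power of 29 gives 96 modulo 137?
17

Baby-step giant-step with step n = ⌈√137⌉ = 12.
Baby steps 29^j mod 137 (j:value) for j=0..11: 0:1, 1:29, 2:19, 3:3, 4:87, 5:57, 6:9, 7:124, 8:34, 9:27, 10:98, 11:102.
Giant-step multiplier: 29^(-12) ≡ 29^(136-12) = 29^124 ≡ 22 (mod 137).
Giant steps γ_i = 96·22^i mod 137: γ_0=96, γ_1=57 (in table at j=5).
x = i·n + j = 1·12 + 5 = 17.
Check: 29^17 ≡ 96 (mod 137).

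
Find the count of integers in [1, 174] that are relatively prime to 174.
56

174 = 2 × 3 × 29
φ(n) = n × ∏(1 - 1/p) for each prime p dividing n
φ(174) = 174 × (1 - 1/2) × (1 - 1/3) × (1 - 1/29) = 56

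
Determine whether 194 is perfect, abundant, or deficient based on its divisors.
deficient

Proper divisors of 194: sum = 1 + 2 + 97 = 100
Since 100 < 194, 194 is deficient.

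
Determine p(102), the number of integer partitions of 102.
241265379

p(n) counts ways to write n as a sum of positive integers (order ignored).
Euler's pentagonal recurrence: p(k) = p(k-1) + p(k-2) - p(k-5) - p(k-7) + p(k-12) + p(k-15) - ... (offsets j(3j∓1)/2, signs ++--, p(0)=1, p(<0)=0).
DP table for k = 0..101: p(0)=1, p(1)=1, p(2)=2, p(3)=3, p(4)=5, p(5)=7, p(6)=11, p(7)=15, p(8)=22, p(9)=30, p(10)=42, p(11)=56, p(12)=77, p(13)=101, p(14)=135, p(15)=176, p(16)=231, p(17)=297, p(18)=385, p(19)=490, p(20)=627, p(21)=792, p(22)=1002, p(23)=1255, p(24)=1575, p(25)=1958, p(26)=2436, p(27)=3010, p(28)=3718, p(29)=4565, p(30)=5604, p(31)=6842, p(32)=8349, p(33)=10143, p(34)=12310, p(35)=14883, p(36)=17977, p(37)=21637, p(38)=26015, p(39)=31185, p(40)=37338, p(41)=44583, p(42)=53174, p(43)=63261, p(44)=75175, p(45)=89134, p(46)=105558, p(47)=124754, p(48)=147273, p(49)=173525, p(50)=204226, p(51)=239943, p(52)=281589, p(53)=329931, p(54)=386155, p(55)=451276, p(56)=526823, p(57)=614154, p(58)=715220, p(59)=831820, p(60)=966467, p(61)=1121505, p(62)=1300156, p(63)=1505499, p(64)=1741630, p(65)=2012558, p(66)=2323520, p(67)=2679689, p(68)=3087735, p(69)=3554345, p(70)=4087968, p(71)=4697205, p(72)=5392783, p(73)=6185689, p(74)=7089500, p(75)=8118264, p(76)=9289091, p(77)=10619863, p(78)=12132164, p(79)=13848650, p(80)=15796476, p(81)=18004327, p(82)=20506255, p(83)=23338469, p(84)=26543660, p(85)=30167357, p(86)=34262962, p(87)=38887673, p(88)=44108109, p(89)=49995925, p(90)=56634173, p(91)=64112359, p(92)=72533807, p(93)=82010177, p(94)=92669720, p(95)=104651419, p(96)=118114304, p(97)=133230930, p(98)=150198136, p(99)=169229875, p(100)=190569292, p(101)=214481126.
Final step: p(102) = p(101) + p(100) - p(97) - p(95) + p(90) + p(87) - p(80) - p(76) + p(67) + p(62) - p(51) - p(45) + p(32) + p(25) - p(10) - p(2)
= 214481126 + 190569292 - 133230930 - 104651419 + 56634173 + 38887673 - 15796476 - 9289091 + 2679689 + 1300156 - 239943 - 89134 + 8349 + 1958 - 42 - 2
= 241265379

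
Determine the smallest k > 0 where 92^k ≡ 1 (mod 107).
53

107 is prime, so ord(92) divides φ(107) = 106.
Divisors of 106: 1, 2, 53, 106.
Repeated squaring: 92^1 ≡ 92, 92^2 ≡ 11, 92^4 ≡ 14, 92^8 ≡ 89, 92^16 ≡ 3, 92^32 ≡ 9, 92^64 ≡ 81 (mod 107).
Test 92^d mod 107 for each divisor d in increasing order:
92^1 ≡ 92
92^2 ≡ 11
92^53 = 92^32·92^16·92^4·92^1 ≡ 1  ← first divisor giving 1
The order is 53.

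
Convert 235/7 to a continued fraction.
[33; 1, 1, 3]

Euclidean algorithm steps:
235 = 33 × 7 + 4
7 = 1 × 4 + 3
4 = 1 × 3 + 1
3 = 3 × 1 + 0
Continued fraction: [33; 1, 1, 3]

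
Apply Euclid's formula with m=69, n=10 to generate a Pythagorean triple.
(4661, 1380, 4861)

Euclid's formula: a = m² - n², b = 2mn, c = m² + n²
m = 69, n = 10
a = 69² - 10² = 4761 - 100 = 4661
b = 2 × 69 × 10 = 1380
c = 69² + 10² = 4761 + 100 = 4861
Verification: 4661² + 1380² = 21724921 + 1904400 = 23629321 = 4861² ✓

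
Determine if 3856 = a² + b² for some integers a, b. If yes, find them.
16² + 60² (a=16, b=60)

Factorization: 3856 = 2^4 × 241
By Fermat: n is sum of two squares iff every prime p ≡ 3 (mod 4) appears to even power.
All primes ≡ 3 (mod 4) appear to even power.
Search a = 0, 1, 2, … for 3856 - a² a perfect square: first hit at a = 16: 3856 - 256 = 3600 = 60².
3856 = 16² + 60² = 256 + 3600 ✓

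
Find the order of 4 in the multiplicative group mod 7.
3

7 is prime, so ord(4) divides φ(7) = 6.
Divisors of 6: 1, 2, 3, 6.
Repeated squaring: 4^1 ≡ 4, 4^2 ≡ 2, 4^4 ≡ 4 (mod 7).
Test 4^d mod 7 for each divisor d in increasing order:
4^1 ≡ 4
4^2 ≡ 2
4^3 = 4^2·4^1 ≡ 1  ← first divisor giving 1
The order is 3.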